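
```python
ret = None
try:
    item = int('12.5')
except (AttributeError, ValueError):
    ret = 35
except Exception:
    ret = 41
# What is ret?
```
35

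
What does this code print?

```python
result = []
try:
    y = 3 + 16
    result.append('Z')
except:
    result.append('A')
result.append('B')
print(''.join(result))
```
ZB

No exception, try block completes normally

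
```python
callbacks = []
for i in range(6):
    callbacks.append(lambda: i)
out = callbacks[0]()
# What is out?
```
5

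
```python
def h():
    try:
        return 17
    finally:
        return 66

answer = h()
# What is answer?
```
66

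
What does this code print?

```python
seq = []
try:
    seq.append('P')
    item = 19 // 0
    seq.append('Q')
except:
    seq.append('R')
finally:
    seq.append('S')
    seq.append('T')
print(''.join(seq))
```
PRST

Code before exception runs, then except, then all of finally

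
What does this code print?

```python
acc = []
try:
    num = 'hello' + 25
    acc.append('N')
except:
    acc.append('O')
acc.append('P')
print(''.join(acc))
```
OP

Exception raised in try, caught by bare except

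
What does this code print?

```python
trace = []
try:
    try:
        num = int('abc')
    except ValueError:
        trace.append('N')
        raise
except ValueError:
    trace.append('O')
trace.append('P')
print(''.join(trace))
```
NOP

raise without argument re-raises current exception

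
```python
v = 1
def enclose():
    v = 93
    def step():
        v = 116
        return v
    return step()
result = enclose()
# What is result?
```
116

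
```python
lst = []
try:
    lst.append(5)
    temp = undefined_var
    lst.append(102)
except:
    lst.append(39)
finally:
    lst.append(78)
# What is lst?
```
[5, 39, 78]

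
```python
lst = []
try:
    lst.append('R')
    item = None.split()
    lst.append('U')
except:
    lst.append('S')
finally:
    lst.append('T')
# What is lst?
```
['R', 'S', 'T']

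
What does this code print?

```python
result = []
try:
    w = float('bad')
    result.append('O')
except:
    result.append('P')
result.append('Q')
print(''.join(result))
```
PQ

Exception raised in try, caught by bare except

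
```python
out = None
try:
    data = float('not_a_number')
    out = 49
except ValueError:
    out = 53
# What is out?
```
53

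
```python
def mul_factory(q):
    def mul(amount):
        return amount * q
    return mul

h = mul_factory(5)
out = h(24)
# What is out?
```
120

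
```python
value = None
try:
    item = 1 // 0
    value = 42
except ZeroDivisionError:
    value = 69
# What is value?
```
69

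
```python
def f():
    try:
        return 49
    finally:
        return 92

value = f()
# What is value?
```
92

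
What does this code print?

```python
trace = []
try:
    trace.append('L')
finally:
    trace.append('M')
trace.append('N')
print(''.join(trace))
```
LMN

try/finally without except, no exception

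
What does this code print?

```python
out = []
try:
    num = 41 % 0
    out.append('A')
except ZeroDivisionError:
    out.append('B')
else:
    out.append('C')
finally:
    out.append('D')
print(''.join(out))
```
BD

Exception: except runs, else skipped, finally runs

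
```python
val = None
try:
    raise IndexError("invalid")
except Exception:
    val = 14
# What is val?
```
14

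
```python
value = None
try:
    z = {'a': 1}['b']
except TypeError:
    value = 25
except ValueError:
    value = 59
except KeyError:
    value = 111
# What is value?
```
111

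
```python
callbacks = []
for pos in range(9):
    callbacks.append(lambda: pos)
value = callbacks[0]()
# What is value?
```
8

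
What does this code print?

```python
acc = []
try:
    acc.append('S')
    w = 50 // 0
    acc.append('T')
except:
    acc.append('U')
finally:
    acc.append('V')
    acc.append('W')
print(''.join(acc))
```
SUVW

Code before exception runs, then except, then all of finally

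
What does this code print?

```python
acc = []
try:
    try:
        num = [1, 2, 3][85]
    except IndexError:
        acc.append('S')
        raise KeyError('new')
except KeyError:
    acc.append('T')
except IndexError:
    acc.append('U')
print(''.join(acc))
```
ST

New KeyError raised, caught by outer KeyError handler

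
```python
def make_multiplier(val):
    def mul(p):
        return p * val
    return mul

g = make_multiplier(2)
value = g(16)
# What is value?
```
32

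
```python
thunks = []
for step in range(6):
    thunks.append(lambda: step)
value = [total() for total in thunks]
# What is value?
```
[5, 5, 5, 5, 5, 5]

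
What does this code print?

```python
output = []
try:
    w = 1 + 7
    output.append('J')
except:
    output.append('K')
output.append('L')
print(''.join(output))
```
JL

No exception, try block completes normally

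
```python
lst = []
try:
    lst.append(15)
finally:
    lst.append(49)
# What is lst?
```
[15, 49]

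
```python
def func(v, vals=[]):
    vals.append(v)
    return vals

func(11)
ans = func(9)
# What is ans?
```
[11, 9]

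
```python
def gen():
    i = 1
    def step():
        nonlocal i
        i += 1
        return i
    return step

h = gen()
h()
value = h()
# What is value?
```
3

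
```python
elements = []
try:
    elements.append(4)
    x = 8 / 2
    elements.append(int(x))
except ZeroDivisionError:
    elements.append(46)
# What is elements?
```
[4, 4]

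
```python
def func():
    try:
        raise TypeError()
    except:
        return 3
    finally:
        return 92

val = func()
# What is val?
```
92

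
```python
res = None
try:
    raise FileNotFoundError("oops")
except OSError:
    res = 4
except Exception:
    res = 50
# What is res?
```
4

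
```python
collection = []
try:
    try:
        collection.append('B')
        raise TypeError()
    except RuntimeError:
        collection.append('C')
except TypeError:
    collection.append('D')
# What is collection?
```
['B', 'D']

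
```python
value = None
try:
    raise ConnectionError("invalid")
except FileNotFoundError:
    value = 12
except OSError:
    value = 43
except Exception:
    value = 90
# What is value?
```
43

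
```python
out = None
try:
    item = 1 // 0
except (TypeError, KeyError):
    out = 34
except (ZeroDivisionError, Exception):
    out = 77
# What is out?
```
77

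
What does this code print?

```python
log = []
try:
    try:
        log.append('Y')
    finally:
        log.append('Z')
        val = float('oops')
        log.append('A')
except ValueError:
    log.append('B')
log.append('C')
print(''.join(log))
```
YZBC

Exception in inner finally caught by outer except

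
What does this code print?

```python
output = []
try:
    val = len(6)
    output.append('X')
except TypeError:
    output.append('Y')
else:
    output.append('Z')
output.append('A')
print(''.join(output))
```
YA

else block skipped when exception is caught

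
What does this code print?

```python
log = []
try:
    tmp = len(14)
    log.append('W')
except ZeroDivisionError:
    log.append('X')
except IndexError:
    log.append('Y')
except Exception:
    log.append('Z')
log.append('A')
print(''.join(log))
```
ZA

TypeError not specifically caught, falls to Exception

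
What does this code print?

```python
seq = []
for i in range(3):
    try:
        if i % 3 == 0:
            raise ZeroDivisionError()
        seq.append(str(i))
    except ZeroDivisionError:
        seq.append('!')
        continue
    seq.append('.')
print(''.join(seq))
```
!1.2.

continue in except skips rest of loop body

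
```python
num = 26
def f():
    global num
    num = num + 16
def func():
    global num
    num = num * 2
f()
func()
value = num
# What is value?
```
84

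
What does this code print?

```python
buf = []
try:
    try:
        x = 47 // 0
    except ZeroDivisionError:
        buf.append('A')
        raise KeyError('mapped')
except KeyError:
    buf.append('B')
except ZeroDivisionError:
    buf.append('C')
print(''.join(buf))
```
AB

New KeyError raised, caught by outer KeyError handler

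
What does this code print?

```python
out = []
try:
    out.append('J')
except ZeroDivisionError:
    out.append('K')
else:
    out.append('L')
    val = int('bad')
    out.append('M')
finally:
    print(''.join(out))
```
JL

Try succeeds, else appends 'L', ValueError in else is uncaught, finally prints before exception propagates ('M' never appended)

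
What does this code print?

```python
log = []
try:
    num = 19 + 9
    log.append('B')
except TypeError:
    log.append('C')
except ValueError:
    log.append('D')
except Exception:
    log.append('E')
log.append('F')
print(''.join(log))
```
BF

No exception, try block completes normally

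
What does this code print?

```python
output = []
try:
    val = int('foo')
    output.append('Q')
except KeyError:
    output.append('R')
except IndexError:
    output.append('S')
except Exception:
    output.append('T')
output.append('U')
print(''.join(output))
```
TU

ValueError not specifically caught, falls to Exception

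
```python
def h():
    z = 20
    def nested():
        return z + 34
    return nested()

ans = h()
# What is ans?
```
54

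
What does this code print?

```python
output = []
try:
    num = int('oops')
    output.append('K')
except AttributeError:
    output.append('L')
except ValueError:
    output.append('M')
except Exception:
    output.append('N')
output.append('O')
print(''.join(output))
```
MO

ValueError matches before generic Exception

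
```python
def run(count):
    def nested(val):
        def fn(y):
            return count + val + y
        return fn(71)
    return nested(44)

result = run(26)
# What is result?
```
141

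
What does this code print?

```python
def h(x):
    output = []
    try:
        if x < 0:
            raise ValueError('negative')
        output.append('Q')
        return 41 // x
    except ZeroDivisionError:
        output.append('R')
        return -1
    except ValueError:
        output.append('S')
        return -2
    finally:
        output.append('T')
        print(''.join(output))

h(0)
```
QRT

x=0 causes ZeroDivisionError, caught, finally prints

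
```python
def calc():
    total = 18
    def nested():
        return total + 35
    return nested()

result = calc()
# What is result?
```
53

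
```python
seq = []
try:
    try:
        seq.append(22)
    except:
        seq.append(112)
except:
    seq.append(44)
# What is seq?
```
[22]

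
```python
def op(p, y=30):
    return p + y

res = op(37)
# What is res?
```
67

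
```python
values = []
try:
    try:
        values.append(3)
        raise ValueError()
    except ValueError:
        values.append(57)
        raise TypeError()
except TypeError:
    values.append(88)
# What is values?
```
[3, 57, 88]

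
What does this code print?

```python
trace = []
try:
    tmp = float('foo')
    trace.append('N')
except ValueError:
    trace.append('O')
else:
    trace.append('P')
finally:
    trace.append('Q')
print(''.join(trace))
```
OQ

Exception: except runs, else skipped, finally runs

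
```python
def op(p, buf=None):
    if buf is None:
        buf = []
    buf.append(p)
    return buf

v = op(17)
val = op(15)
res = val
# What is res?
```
[15]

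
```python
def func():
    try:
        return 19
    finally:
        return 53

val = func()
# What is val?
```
53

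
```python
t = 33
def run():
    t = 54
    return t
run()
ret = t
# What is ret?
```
33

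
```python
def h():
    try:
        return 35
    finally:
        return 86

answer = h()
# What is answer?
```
86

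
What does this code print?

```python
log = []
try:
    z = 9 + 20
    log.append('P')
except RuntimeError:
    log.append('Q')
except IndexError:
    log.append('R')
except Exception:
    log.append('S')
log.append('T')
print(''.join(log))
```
PT

No exception, try block completes normally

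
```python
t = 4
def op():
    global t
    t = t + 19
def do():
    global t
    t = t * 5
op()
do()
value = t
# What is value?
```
115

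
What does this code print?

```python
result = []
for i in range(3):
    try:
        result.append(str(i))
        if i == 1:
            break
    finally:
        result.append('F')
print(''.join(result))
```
0F1F

finally runs even when breaking out of loop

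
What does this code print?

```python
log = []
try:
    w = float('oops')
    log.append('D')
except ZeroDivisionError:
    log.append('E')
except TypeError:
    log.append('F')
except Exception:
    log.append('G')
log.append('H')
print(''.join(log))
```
GH

ValueError not specifically caught, falls to Exception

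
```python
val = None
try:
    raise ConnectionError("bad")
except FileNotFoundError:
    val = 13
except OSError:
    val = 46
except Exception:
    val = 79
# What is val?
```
46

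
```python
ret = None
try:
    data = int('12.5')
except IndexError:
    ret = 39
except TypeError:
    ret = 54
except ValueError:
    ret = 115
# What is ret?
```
115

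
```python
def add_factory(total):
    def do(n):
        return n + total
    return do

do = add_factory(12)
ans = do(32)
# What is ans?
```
44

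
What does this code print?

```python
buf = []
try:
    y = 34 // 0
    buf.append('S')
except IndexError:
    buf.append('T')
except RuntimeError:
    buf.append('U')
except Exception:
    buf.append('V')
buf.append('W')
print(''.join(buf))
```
VW

ZeroDivisionError not specifically caught, falls to Exception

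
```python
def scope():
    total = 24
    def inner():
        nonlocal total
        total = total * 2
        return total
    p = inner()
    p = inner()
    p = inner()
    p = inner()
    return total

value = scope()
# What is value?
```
384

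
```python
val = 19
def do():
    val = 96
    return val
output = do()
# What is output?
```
96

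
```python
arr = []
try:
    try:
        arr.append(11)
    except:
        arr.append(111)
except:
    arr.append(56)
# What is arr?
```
[11]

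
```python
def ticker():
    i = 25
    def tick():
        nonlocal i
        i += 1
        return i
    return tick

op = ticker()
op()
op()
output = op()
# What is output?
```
28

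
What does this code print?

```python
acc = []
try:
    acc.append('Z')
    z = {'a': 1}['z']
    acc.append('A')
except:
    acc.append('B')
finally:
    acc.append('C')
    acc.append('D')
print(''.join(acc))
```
ZBCD

Code before exception runs, then except, then all of finally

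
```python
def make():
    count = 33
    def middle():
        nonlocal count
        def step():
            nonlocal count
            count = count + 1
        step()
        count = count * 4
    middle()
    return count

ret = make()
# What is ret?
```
136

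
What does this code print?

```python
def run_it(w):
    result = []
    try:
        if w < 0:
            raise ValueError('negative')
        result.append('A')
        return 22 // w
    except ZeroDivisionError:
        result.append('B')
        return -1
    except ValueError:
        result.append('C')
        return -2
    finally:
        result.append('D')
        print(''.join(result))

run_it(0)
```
ABD

w=0 causes ZeroDivisionError, caught, finally prints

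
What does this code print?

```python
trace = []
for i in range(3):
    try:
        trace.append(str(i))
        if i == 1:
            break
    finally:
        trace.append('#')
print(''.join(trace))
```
0#1#

finally runs even when breaking out of loop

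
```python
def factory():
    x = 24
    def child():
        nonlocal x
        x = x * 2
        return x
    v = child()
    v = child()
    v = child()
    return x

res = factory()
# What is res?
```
192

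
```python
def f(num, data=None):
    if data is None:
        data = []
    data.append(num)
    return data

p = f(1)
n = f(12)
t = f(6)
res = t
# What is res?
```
[6]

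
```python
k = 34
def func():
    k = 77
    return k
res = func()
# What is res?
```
77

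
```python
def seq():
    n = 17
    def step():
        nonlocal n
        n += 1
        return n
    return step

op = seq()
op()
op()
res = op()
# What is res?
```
20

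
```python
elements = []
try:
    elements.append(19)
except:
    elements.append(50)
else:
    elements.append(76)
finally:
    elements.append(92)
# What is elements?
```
[19, 76, 92]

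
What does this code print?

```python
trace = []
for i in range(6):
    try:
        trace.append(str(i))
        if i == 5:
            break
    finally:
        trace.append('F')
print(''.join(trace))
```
0F1F2F3F4F5F

finally runs even when breaking out of loop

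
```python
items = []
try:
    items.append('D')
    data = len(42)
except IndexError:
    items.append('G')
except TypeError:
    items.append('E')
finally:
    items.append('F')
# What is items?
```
['D', 'E', 'F']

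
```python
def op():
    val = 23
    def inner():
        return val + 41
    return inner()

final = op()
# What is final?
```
64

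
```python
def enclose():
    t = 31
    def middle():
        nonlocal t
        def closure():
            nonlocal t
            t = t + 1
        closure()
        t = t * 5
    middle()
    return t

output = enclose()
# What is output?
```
160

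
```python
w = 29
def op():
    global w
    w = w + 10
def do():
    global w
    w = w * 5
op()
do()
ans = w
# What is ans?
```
195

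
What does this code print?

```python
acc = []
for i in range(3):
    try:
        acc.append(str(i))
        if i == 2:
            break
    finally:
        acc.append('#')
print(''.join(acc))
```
0#1#2#

finally runs even when breaking out of loop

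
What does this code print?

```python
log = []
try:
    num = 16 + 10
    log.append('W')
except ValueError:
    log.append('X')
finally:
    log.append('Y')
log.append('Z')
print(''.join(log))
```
WYZ

finally runs after normal execution too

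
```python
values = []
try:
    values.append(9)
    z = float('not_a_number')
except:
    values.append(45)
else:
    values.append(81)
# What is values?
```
[9, 45]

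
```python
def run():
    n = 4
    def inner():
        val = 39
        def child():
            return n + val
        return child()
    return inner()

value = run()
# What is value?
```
43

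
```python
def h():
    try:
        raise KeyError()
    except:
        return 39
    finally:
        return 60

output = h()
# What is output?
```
60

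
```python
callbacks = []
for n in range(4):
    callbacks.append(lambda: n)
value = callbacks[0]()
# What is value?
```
3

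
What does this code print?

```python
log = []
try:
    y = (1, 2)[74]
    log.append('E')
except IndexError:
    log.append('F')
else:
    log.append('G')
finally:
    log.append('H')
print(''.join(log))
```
FH

Exception: except runs, else skipped, finally runs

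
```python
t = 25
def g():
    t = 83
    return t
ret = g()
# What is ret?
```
83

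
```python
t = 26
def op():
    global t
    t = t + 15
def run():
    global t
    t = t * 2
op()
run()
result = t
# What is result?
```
82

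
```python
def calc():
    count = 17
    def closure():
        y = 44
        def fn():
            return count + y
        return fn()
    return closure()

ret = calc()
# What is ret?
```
61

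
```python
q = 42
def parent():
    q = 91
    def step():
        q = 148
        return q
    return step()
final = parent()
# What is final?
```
148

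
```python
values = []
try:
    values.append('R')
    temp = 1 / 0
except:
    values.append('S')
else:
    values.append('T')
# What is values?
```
['R', 'S']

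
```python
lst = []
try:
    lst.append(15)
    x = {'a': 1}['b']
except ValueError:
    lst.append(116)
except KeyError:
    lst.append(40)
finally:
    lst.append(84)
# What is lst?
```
[15, 40, 84]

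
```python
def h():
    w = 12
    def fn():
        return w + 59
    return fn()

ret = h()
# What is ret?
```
71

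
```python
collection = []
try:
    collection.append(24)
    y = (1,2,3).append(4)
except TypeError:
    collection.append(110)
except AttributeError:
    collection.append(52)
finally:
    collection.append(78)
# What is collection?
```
[24, 52, 78]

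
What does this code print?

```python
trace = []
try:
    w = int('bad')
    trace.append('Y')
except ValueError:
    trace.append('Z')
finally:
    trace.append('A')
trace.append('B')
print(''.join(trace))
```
ZAB

finally always runs, even after exception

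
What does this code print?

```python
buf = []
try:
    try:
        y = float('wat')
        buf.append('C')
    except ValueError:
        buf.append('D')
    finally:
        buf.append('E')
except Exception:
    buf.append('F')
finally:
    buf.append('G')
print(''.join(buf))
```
DEG

Both finally blocks run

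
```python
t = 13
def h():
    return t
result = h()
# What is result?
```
13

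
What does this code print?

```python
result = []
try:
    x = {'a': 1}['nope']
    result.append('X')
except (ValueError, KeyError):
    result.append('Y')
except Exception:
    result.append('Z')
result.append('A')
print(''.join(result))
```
YA

KeyError matches tuple containing it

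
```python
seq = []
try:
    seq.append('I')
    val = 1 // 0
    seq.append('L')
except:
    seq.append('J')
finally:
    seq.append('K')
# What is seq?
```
['I', 'J', 'K']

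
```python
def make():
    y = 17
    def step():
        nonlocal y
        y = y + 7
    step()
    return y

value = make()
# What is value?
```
24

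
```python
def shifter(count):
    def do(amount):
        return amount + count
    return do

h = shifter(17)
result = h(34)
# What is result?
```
51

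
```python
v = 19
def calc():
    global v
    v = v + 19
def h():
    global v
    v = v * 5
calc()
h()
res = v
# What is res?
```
190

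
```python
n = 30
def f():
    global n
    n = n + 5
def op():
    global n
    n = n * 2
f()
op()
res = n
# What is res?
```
70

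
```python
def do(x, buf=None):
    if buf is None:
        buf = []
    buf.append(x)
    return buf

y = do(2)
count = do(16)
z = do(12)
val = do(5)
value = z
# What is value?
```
[12]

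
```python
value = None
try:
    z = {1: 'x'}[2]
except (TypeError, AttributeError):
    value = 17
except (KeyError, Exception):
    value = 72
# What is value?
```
72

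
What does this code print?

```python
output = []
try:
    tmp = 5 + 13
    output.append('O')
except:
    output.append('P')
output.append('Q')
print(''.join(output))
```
OQ

No exception, try block completes normally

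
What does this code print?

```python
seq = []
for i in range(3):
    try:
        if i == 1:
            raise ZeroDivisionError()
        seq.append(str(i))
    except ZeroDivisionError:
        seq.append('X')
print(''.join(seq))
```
0X2

Exception on i=1 caught, loop continues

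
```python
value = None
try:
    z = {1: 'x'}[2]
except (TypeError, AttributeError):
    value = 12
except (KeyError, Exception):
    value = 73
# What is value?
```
73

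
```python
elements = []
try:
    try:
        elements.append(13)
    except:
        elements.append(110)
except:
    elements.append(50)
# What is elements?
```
[13]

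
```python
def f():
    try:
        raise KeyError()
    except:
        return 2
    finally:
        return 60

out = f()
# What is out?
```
60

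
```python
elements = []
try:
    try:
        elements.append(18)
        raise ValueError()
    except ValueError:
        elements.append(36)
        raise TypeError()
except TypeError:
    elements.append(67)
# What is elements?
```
[18, 36, 67]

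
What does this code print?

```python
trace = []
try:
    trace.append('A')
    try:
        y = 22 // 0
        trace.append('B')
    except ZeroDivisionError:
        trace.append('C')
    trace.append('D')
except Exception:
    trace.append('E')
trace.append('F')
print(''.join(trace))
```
ACDF

Inner exception caught by inner handler, outer continues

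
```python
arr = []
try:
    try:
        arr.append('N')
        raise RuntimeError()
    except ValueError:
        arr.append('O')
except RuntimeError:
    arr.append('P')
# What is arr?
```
['N', 'P']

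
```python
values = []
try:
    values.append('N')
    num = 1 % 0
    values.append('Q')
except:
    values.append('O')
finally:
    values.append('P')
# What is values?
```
['N', 'O', 'P']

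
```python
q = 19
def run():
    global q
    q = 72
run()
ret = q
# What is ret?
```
72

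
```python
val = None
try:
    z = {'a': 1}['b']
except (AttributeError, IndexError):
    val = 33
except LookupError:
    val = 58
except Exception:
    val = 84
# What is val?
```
58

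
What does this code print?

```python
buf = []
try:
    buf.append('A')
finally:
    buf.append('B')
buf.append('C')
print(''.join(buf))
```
ABC

try/finally without except, no exception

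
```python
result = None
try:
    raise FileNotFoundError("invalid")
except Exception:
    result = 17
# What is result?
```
17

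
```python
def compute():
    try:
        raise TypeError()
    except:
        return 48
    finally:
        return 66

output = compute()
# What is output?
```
66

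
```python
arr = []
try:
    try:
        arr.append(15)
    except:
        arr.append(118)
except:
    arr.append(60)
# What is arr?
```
[15]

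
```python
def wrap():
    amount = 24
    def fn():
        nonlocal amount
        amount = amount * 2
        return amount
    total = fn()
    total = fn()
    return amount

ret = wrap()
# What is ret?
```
96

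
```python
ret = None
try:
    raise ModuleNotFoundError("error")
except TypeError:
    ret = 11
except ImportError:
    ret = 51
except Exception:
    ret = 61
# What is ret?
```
51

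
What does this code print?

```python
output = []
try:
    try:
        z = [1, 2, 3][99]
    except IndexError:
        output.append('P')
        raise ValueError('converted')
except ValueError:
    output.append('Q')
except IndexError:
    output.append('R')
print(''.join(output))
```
PQ

New ValueError raised, caught by outer ValueError handler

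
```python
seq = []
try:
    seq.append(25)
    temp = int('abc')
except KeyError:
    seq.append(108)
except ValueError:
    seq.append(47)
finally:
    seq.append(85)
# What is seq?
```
[25, 47, 85]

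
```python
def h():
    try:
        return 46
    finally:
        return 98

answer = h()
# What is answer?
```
98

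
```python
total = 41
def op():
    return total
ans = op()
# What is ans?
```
41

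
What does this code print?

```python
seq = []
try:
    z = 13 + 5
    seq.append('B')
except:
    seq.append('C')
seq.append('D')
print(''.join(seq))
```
BD

No exception, try block completes normally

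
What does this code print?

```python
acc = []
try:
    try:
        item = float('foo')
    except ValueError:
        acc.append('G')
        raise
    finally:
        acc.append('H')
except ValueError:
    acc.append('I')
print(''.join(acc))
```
GHI

finally runs before re-raised exception propagates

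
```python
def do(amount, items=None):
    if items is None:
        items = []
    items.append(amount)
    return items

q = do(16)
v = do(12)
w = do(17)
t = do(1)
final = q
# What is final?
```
[16]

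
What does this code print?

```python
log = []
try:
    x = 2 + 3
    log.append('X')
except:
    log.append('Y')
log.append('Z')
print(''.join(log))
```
XZ

No exception, try block completes normally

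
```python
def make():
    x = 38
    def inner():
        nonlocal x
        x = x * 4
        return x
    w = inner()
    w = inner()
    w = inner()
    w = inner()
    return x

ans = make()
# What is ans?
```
9728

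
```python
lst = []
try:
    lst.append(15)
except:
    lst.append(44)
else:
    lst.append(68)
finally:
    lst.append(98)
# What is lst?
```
[15, 68, 98]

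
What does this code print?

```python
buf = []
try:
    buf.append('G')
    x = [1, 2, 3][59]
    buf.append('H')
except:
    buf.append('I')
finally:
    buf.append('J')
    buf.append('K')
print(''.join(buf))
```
GIJK

Code before exception runs, then except, then all of finally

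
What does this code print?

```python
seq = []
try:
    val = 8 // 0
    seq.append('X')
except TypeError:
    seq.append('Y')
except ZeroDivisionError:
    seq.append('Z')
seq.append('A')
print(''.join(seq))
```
ZA

ZeroDivisionError is caught by its specific handler, not TypeError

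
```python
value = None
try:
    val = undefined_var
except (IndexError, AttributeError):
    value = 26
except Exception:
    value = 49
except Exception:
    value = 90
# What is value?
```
49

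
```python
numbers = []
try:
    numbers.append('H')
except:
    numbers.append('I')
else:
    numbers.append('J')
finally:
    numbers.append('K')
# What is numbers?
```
['H', 'J', 'K']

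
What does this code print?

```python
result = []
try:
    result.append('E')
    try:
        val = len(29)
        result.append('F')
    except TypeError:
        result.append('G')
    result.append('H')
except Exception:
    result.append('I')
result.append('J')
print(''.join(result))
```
EGHJ

Inner exception caught by inner handler, outer continues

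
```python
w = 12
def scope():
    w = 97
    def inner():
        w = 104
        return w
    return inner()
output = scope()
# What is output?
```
104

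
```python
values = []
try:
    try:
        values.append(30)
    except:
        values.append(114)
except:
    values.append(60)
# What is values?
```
[30]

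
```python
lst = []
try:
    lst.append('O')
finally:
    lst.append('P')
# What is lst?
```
['O', 'P']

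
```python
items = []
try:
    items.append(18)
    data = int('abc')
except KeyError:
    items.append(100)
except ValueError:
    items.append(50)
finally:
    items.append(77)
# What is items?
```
[18, 50, 77]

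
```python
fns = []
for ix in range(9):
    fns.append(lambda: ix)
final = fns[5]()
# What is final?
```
8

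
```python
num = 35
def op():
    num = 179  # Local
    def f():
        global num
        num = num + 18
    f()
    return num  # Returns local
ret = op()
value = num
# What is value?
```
53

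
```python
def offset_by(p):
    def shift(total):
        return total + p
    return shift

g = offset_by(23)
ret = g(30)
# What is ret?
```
53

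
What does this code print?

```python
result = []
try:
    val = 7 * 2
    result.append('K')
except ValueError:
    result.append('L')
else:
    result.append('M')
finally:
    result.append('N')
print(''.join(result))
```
KMN

else runs before finally when no exception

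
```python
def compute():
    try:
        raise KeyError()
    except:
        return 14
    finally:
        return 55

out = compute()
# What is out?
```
55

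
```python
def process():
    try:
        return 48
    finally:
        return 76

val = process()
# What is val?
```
76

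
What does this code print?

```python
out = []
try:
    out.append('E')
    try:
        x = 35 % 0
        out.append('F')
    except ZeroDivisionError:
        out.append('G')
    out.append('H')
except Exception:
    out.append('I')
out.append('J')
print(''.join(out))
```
EGHJ

Inner exception caught by inner handler, outer continues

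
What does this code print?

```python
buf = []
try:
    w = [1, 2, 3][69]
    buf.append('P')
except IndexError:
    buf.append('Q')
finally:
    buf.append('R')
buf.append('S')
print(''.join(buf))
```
QRS

finally always runs, even after exception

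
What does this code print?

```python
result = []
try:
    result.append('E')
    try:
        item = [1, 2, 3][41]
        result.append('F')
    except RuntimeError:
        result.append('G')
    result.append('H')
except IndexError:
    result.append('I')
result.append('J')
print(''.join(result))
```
EIJ

Inner handler doesn't match, propagates to outer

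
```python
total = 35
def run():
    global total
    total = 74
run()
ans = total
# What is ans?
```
74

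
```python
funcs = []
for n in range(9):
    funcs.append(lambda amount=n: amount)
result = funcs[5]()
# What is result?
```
5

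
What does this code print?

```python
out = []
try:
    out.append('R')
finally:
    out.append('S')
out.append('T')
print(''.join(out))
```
RST

try/finally without except, no exception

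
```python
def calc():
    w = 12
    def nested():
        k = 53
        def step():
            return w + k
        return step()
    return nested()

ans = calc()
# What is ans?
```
65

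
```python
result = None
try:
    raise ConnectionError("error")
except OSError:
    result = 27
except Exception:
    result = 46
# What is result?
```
27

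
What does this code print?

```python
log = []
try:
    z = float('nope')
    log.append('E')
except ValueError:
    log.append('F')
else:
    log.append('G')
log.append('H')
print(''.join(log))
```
FH

else block skipped when exception is caught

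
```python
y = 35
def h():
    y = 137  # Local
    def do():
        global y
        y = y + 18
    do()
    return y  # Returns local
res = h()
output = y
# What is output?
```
53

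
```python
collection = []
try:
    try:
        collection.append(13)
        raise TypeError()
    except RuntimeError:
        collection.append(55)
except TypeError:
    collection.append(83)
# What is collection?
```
[13, 83]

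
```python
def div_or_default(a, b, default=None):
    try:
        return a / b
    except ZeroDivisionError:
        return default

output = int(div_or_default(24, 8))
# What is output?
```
3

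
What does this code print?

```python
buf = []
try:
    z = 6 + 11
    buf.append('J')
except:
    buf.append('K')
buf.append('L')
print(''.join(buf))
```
JL

No exception, try block completes normally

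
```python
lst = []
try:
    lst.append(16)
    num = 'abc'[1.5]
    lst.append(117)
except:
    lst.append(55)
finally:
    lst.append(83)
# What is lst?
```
[16, 55, 83]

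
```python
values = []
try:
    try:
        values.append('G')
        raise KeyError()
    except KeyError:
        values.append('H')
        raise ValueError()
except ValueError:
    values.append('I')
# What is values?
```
['G', 'H', 'I']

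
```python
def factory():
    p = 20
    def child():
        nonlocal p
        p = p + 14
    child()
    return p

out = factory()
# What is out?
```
34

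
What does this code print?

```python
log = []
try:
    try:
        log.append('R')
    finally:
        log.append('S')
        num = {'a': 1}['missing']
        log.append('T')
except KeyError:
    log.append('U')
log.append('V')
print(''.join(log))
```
RSUV

Exception in inner finally caught by outer except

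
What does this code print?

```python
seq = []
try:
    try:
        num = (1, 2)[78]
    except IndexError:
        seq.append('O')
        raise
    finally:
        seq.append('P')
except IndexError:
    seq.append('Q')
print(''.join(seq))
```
OPQ

finally runs before re-raised exception propagates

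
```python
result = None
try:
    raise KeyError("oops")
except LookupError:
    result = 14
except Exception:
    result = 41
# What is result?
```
14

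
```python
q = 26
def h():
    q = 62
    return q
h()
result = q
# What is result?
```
26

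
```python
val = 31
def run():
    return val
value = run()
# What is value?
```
31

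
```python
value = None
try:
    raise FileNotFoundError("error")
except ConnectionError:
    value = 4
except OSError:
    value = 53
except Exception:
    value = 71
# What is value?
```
53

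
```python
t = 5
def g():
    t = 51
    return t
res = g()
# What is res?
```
51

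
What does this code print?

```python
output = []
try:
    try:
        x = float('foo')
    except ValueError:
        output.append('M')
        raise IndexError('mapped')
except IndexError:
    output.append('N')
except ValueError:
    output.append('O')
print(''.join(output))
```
MN

New IndexError raised, caught by outer IndexError handler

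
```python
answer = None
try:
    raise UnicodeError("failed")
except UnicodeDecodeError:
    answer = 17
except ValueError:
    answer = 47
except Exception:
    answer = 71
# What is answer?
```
47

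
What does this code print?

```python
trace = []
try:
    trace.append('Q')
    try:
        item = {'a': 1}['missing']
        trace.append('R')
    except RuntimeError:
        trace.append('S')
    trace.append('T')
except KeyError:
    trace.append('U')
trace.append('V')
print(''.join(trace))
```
QUV

Inner handler doesn't match, propagates to outer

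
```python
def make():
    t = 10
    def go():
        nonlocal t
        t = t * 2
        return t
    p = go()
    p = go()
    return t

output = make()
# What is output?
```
40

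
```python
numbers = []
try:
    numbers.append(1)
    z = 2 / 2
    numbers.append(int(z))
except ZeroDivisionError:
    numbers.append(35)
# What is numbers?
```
[1, 1]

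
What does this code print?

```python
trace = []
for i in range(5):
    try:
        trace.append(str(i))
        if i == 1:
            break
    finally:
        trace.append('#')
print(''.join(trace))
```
0#1#

finally runs even when breaking out of loop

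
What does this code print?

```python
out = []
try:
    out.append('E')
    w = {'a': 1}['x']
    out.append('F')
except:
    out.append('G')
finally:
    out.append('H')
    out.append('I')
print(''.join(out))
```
EGHI

Code before exception runs, then except, then all of finally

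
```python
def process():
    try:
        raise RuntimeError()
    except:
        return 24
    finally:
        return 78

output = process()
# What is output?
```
78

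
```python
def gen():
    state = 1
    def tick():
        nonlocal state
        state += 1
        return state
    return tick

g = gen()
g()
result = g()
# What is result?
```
3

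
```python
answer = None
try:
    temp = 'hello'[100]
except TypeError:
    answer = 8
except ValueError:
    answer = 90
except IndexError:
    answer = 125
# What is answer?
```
125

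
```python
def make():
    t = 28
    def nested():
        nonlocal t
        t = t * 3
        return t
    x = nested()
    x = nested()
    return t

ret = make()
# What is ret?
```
252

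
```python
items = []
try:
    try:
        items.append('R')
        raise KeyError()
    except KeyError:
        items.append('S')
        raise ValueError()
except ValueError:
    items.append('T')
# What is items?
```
['R', 'S', 'T']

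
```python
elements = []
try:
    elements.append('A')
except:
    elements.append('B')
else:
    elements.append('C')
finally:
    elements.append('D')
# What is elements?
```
['A', 'C', 'D']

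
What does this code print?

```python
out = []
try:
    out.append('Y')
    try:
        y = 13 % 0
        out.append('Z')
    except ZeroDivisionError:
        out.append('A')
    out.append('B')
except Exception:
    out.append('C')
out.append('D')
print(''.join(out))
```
YABD

Inner exception caught by inner handler, outer continues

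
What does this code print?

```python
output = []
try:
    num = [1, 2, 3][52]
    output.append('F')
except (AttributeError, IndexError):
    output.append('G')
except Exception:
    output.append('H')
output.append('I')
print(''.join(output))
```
GI

IndexError matches tuple containing it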